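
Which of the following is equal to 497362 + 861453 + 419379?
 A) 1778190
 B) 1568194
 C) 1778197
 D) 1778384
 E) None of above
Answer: E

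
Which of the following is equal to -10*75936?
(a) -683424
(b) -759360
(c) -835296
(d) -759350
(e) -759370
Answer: b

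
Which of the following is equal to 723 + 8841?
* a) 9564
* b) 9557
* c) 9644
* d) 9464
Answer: a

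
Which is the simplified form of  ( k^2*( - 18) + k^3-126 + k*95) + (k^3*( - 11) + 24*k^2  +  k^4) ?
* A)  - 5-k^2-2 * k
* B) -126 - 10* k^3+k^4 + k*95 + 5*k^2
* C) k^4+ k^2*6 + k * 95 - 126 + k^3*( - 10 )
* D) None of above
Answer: C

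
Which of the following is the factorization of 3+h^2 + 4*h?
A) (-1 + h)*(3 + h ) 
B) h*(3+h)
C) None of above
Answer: C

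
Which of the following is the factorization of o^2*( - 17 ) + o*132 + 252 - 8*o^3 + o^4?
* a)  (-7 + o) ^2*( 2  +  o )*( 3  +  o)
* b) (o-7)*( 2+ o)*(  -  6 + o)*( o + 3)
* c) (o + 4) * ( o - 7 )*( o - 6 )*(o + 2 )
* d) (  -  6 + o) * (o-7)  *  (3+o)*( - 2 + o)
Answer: b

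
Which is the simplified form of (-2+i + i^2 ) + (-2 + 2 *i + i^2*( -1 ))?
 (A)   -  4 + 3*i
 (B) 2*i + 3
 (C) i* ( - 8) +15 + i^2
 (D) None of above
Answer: A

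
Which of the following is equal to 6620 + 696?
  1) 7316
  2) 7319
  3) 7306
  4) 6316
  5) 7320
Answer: 1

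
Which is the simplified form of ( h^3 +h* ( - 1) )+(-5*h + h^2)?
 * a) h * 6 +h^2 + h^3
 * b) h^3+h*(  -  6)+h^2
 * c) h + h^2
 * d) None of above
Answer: b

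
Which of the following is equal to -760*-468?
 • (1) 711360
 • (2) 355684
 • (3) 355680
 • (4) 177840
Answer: 3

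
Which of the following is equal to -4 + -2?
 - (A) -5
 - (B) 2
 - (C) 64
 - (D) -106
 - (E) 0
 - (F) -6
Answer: F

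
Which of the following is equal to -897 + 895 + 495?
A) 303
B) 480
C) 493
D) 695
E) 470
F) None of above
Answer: C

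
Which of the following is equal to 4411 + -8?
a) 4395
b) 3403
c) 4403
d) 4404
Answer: c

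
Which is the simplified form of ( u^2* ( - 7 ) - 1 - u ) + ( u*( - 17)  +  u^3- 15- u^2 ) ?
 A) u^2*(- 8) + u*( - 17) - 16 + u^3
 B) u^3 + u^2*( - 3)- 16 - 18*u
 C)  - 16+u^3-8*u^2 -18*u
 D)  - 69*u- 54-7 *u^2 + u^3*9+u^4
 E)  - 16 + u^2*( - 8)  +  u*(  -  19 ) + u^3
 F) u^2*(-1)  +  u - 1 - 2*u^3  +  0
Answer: C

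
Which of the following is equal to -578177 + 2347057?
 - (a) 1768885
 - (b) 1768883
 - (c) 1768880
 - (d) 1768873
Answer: c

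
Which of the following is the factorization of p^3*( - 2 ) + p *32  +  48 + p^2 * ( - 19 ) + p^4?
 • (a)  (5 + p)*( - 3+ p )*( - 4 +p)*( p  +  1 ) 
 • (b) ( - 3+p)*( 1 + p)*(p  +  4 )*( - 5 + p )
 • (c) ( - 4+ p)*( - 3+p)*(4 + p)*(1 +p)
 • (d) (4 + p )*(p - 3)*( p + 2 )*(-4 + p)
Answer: c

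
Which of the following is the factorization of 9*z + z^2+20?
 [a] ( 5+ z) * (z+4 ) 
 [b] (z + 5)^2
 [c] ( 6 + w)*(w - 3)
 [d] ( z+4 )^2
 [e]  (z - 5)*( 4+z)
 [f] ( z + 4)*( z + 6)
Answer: a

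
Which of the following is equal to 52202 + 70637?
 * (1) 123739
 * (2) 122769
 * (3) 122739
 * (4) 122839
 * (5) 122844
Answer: 4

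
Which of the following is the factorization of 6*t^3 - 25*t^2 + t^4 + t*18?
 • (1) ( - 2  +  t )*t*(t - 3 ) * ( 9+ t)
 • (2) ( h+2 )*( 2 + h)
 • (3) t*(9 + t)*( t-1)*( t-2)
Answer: 3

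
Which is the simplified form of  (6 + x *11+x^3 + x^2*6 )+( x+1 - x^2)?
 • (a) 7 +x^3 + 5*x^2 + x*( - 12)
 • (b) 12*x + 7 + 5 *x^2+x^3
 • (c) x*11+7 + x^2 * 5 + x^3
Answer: b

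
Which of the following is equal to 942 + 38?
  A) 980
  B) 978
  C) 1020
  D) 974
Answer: A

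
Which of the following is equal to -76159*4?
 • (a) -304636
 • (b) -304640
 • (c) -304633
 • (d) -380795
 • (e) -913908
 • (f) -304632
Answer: a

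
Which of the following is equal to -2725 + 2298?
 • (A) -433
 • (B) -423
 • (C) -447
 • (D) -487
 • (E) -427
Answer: E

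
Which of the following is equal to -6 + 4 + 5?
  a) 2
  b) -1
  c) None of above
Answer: c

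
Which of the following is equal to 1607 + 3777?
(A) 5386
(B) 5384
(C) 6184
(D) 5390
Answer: B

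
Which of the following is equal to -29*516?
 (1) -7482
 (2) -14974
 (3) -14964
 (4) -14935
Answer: 3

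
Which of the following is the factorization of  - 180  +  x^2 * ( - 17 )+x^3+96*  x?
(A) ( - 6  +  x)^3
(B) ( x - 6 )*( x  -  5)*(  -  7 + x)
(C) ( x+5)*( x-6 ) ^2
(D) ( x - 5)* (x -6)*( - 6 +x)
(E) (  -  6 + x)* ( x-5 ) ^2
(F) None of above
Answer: D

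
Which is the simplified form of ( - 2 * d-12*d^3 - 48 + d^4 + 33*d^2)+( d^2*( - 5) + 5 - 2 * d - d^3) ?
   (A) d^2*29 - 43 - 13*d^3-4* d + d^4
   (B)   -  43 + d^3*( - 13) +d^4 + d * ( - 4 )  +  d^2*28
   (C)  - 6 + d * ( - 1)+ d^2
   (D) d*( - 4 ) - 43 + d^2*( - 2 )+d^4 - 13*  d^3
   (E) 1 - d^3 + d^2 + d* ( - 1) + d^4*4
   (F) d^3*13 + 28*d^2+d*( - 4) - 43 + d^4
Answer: B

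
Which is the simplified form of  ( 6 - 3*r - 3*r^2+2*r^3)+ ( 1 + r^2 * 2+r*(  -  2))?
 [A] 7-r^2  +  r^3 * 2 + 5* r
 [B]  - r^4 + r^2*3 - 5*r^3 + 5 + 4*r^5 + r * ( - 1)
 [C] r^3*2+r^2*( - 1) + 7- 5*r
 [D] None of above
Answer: C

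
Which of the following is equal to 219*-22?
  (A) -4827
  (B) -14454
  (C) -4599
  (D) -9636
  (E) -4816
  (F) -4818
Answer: F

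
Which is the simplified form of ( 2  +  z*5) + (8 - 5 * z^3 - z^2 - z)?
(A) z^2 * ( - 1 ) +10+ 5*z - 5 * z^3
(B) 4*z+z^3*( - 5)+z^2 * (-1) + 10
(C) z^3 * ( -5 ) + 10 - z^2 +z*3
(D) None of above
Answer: B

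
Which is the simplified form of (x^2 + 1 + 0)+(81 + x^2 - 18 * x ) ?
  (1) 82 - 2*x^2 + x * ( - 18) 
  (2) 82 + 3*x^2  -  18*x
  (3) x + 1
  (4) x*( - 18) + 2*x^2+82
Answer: 4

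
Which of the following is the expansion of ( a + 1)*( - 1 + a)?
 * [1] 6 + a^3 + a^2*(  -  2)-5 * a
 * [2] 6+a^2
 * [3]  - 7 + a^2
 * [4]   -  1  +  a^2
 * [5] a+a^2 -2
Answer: 4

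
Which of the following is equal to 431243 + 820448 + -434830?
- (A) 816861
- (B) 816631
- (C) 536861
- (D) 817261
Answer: A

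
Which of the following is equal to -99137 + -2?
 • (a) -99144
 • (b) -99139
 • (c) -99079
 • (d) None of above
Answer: b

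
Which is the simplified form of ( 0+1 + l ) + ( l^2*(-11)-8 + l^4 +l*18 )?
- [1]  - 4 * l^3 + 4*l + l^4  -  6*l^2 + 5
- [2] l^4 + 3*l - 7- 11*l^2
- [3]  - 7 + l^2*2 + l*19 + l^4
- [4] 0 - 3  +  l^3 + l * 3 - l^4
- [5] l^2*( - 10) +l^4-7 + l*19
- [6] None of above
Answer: 6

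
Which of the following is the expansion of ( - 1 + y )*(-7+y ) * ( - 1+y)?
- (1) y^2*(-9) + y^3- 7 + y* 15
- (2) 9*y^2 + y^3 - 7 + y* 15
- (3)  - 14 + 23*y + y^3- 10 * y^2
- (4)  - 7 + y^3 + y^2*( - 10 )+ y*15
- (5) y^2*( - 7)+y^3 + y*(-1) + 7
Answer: 1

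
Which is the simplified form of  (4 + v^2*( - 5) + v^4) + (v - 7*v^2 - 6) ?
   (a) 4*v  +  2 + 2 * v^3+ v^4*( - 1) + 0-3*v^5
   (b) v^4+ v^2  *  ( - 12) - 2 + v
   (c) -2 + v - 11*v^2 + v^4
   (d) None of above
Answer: b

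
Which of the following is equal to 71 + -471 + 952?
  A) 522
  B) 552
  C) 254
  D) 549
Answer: B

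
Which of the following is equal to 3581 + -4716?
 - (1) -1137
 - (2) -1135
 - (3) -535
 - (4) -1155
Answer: 2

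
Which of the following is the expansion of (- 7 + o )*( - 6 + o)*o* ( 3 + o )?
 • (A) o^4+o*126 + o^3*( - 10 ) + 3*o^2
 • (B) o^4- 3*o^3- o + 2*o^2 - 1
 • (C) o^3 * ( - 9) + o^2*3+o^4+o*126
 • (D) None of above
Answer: A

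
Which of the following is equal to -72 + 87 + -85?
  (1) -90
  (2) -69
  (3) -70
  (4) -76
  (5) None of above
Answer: 3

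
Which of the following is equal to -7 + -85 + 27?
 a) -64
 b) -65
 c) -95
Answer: b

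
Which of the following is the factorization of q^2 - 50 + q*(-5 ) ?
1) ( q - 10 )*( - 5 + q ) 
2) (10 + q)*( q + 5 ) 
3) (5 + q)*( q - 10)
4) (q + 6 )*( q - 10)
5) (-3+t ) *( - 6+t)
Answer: 3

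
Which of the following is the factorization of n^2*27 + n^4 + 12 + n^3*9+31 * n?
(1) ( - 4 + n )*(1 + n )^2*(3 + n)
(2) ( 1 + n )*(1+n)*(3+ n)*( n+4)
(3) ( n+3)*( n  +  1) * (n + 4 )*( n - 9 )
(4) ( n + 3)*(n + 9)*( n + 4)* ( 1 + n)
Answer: 2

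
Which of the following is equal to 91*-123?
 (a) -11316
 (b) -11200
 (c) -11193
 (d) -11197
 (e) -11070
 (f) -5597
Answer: c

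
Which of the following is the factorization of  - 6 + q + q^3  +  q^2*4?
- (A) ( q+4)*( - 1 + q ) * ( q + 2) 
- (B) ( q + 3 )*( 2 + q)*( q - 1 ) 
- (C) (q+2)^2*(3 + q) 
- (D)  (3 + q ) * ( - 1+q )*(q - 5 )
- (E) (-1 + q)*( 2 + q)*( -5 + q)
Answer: B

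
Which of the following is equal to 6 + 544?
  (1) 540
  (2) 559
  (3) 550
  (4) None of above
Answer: 3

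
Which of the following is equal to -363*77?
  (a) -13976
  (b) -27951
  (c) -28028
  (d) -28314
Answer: b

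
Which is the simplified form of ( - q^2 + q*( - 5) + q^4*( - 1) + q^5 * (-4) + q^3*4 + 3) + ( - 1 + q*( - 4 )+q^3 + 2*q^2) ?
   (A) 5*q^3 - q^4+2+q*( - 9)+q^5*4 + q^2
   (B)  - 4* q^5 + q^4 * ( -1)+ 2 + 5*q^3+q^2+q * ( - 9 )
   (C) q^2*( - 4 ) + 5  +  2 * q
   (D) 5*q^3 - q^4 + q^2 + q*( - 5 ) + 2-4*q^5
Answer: B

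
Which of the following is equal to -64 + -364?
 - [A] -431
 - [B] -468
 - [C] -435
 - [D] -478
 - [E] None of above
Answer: E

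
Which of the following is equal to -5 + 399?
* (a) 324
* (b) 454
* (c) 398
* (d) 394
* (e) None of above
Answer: d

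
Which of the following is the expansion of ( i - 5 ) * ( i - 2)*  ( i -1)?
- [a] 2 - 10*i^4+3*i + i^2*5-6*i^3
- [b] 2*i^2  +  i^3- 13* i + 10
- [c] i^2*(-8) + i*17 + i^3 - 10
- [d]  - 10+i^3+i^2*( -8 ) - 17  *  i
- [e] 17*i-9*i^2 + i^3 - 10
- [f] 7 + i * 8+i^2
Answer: c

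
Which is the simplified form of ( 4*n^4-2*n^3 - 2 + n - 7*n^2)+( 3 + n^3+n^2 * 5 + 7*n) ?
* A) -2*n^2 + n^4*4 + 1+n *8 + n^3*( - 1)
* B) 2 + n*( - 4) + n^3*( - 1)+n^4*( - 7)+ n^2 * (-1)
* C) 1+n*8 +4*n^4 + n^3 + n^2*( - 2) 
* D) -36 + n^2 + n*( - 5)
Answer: A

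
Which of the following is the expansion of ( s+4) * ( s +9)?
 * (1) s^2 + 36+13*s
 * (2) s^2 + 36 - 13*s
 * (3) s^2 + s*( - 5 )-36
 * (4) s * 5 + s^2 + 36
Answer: 1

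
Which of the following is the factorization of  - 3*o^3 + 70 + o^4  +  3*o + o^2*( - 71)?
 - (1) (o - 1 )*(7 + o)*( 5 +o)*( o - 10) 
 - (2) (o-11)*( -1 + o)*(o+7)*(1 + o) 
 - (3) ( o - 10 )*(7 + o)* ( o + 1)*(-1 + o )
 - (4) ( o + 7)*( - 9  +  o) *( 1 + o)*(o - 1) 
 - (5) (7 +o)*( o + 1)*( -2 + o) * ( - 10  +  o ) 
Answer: 3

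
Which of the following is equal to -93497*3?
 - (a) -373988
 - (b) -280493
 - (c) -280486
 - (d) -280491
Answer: d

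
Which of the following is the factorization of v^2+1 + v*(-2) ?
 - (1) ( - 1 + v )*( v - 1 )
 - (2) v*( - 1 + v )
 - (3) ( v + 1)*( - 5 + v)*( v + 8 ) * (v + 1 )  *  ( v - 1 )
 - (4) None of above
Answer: 1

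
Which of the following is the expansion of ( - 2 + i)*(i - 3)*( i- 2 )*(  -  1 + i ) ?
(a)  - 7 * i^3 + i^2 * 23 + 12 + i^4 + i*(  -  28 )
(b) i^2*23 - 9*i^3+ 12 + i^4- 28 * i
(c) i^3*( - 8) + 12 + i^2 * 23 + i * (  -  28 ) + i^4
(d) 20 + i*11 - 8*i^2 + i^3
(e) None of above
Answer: c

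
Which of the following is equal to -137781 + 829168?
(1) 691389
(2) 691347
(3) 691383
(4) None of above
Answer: 4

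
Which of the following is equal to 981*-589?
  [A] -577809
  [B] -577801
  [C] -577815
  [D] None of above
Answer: A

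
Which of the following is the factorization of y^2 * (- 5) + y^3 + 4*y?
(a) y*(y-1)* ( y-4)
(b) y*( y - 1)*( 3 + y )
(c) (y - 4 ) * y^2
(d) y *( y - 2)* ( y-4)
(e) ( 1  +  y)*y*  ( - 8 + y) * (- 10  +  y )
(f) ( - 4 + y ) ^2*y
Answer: a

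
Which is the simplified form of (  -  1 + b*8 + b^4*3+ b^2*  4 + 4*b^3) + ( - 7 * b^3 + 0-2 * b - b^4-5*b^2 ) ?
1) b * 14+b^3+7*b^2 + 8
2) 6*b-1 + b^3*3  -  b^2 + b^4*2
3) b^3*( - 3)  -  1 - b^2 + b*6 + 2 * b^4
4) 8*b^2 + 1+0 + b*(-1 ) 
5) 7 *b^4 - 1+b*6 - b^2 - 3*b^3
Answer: 3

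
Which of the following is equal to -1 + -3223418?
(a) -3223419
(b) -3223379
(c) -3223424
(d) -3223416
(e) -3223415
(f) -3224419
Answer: a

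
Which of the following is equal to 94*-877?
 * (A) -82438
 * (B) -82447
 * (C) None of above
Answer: A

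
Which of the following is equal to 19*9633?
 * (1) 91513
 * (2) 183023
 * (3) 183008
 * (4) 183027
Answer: 4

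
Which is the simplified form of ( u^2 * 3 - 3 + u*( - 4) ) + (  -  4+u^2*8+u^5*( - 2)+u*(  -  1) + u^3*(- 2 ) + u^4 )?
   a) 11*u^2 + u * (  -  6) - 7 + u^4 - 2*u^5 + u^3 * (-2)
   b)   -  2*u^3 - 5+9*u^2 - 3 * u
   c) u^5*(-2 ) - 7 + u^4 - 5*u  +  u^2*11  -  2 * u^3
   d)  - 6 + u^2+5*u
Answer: c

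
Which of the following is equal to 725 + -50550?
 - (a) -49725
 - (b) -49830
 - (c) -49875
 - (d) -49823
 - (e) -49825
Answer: e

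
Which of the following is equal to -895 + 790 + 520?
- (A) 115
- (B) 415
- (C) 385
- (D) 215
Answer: B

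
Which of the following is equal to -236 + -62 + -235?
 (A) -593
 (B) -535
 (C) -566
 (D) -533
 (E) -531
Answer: D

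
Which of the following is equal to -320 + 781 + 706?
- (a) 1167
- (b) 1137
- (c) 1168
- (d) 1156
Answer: a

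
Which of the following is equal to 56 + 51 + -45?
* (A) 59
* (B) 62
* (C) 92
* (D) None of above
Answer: B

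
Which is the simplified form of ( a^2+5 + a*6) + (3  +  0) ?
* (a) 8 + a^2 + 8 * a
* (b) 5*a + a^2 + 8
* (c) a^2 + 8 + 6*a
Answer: c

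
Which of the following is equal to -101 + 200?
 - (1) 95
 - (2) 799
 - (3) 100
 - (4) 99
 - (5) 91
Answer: 4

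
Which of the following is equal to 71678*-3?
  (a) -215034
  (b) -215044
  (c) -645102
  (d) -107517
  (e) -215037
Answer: a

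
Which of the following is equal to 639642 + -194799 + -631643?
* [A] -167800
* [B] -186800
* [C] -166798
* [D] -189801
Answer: B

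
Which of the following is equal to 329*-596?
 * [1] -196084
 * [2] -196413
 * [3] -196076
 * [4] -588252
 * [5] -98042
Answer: 1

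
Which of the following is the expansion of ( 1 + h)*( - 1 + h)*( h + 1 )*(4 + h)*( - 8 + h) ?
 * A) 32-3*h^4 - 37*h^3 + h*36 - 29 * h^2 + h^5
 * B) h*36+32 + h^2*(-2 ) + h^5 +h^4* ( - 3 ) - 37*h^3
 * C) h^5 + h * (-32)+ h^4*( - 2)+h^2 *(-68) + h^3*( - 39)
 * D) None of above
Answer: A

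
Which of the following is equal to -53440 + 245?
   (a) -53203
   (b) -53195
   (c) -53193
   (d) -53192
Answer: b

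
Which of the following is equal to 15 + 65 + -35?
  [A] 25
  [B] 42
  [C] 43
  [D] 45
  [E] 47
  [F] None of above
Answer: D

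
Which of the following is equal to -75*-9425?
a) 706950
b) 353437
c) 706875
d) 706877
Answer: c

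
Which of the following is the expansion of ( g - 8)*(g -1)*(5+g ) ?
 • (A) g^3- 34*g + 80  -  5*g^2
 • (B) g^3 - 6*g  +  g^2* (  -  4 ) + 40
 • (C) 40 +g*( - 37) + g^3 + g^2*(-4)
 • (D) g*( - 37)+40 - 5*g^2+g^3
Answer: C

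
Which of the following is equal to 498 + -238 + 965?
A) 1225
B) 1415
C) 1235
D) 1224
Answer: A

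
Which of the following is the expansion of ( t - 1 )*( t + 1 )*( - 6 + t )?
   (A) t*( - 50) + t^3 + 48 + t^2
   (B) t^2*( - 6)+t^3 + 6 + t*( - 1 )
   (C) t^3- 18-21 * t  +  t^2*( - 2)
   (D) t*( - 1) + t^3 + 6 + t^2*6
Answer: B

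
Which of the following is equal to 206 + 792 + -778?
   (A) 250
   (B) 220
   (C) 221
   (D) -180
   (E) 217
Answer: B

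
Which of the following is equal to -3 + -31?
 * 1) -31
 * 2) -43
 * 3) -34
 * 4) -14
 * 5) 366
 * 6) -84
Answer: 3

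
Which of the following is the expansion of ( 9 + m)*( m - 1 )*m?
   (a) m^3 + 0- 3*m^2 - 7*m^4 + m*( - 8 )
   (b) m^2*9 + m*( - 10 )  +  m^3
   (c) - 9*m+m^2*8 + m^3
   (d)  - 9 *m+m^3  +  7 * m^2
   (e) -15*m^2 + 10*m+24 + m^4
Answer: c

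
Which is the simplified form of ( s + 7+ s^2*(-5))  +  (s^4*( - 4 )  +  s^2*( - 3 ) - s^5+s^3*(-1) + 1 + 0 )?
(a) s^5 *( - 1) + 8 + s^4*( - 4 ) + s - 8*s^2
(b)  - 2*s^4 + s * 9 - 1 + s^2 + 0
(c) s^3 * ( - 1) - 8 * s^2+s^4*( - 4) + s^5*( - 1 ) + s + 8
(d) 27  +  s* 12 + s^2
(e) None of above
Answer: c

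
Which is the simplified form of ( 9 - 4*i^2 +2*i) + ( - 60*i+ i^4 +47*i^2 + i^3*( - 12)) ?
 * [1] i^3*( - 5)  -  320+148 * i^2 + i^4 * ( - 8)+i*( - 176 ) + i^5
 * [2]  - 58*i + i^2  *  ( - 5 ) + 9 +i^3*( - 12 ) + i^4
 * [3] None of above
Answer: 3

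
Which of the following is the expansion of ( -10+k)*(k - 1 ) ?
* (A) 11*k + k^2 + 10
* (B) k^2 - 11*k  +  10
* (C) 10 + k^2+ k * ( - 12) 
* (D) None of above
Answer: B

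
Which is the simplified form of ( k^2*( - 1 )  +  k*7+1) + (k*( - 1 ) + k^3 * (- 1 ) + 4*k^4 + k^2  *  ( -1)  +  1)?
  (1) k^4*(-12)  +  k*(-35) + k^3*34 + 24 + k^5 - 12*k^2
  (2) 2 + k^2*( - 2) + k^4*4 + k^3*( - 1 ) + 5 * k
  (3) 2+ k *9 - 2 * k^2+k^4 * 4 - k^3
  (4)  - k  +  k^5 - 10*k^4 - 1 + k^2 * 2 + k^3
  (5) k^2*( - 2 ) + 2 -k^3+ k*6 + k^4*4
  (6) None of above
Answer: 5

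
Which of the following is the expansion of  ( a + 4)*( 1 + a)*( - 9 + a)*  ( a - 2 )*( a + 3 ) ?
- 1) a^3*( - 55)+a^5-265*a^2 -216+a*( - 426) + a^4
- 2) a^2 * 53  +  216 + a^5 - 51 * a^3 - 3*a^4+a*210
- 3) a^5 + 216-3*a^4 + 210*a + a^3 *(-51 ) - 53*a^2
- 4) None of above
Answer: 3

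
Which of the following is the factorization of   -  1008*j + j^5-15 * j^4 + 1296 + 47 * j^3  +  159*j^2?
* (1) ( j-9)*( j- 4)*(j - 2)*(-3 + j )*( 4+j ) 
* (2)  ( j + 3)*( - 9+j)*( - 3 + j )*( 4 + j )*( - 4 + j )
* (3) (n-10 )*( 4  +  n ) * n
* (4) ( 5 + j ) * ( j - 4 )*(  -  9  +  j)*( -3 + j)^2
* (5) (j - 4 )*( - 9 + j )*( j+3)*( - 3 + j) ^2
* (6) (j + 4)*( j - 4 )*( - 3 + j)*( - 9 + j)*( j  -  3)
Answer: 6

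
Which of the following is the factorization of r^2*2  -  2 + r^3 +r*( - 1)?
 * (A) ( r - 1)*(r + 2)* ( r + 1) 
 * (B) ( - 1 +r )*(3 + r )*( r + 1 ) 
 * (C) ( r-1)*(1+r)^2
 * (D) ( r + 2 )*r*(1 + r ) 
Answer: A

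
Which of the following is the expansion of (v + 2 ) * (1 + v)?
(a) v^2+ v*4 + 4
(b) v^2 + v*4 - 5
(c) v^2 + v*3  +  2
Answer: c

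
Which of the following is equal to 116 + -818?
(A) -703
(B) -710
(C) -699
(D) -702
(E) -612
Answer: D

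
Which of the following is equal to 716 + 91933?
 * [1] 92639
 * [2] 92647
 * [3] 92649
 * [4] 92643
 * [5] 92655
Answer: 3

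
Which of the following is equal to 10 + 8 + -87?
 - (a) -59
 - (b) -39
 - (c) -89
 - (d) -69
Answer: d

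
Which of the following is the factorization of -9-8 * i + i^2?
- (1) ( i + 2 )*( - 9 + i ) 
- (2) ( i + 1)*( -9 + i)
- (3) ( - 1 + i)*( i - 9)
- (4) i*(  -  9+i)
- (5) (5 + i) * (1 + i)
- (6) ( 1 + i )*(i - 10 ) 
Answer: 2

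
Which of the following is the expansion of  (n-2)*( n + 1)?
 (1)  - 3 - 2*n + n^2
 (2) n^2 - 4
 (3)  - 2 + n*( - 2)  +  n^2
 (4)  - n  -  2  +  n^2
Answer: 4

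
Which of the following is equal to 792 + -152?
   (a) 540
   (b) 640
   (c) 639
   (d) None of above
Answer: b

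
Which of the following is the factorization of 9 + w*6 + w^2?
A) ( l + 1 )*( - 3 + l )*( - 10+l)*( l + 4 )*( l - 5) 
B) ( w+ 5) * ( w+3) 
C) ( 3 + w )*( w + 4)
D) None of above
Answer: D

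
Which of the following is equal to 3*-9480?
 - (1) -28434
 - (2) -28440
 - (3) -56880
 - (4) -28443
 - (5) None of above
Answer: 2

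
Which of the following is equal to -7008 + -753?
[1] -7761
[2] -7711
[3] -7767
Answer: 1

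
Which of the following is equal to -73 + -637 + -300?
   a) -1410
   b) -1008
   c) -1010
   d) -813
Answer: c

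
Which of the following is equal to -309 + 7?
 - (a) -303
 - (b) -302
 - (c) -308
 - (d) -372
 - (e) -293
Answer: b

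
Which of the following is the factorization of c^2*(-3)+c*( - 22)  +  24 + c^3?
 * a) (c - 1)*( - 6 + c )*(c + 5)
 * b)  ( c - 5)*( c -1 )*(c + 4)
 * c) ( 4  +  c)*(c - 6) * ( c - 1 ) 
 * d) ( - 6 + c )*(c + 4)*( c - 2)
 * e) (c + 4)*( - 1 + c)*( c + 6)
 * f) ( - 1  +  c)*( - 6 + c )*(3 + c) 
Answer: c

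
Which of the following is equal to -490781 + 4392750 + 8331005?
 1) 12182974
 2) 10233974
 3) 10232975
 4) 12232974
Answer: 4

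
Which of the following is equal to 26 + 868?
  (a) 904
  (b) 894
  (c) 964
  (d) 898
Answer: b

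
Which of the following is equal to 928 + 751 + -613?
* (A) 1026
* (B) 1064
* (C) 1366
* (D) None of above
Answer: D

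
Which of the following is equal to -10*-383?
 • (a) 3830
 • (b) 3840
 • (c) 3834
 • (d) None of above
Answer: a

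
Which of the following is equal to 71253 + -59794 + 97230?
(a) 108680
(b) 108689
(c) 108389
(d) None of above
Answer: b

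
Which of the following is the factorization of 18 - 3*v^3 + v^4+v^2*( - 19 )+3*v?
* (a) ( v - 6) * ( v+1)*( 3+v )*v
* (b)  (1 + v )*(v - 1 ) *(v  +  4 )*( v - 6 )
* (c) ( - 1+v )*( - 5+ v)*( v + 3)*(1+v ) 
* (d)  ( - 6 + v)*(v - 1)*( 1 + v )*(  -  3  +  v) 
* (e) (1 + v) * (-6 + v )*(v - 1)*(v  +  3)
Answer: e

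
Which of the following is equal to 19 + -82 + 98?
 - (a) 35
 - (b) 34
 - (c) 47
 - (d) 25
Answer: a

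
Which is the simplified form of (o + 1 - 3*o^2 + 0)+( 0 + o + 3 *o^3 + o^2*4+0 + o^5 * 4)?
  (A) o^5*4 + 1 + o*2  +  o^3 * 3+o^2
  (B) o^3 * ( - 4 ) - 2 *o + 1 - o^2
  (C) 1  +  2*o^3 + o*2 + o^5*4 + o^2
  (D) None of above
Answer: A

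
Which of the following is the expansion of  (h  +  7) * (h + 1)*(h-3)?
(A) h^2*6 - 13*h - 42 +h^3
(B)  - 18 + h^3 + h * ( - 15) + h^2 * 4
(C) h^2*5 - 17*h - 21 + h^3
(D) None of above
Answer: C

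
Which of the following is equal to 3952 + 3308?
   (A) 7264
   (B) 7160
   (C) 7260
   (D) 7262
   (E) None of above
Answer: C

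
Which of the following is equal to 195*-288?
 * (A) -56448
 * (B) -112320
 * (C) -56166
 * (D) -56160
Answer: D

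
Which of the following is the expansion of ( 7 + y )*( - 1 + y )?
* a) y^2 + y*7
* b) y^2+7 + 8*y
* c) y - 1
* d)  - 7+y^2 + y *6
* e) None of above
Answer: d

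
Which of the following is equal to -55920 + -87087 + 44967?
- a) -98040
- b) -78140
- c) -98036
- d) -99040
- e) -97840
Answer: a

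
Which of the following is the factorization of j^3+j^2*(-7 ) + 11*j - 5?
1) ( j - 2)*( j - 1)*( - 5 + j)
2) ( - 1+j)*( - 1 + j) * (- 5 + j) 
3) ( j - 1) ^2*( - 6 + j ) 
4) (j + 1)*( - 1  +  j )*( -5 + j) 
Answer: 2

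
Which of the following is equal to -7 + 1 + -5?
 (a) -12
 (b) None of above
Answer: b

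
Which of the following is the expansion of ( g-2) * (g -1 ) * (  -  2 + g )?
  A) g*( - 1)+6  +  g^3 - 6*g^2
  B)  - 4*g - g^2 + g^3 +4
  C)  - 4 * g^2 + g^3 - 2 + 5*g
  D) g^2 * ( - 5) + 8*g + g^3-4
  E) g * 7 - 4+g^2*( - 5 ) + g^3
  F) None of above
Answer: D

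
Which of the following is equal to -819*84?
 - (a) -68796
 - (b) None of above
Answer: a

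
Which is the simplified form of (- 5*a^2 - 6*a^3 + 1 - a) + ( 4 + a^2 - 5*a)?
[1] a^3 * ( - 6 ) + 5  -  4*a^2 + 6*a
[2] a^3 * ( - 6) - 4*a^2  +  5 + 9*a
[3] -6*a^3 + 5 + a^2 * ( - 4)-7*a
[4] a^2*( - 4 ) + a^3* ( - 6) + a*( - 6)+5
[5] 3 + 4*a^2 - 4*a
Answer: 4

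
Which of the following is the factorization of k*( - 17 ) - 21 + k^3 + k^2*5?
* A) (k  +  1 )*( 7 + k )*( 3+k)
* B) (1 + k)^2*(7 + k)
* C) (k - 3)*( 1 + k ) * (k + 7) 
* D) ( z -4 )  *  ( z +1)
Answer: C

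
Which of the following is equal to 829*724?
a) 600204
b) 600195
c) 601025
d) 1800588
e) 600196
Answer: e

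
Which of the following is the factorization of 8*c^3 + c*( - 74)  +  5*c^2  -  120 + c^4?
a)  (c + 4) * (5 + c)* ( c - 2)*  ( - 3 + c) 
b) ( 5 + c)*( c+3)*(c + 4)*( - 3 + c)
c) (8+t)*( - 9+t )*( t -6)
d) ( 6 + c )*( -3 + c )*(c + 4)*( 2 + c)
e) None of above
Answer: e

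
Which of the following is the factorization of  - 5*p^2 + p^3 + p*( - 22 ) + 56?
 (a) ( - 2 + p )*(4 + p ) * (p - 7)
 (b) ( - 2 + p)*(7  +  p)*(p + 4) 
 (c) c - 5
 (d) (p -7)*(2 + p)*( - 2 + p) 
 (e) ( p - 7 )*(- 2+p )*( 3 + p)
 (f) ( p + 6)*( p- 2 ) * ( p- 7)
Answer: a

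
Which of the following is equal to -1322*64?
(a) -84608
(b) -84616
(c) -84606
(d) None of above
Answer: a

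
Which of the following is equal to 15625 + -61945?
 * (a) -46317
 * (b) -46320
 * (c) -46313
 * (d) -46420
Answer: b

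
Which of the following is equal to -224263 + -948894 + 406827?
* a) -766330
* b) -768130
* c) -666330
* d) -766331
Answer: a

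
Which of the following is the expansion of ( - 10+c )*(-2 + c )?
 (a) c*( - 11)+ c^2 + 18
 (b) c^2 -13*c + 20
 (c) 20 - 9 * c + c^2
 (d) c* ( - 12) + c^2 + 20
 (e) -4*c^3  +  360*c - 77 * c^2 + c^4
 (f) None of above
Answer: d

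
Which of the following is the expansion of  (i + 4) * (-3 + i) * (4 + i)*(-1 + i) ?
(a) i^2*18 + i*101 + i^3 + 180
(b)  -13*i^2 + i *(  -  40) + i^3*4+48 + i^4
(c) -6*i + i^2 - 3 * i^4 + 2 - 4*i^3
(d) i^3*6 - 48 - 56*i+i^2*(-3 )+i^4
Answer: b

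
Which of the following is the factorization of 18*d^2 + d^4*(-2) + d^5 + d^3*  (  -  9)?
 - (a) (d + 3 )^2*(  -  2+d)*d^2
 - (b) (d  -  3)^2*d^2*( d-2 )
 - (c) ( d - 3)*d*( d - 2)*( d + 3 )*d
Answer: c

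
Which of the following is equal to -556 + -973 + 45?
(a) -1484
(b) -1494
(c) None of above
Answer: a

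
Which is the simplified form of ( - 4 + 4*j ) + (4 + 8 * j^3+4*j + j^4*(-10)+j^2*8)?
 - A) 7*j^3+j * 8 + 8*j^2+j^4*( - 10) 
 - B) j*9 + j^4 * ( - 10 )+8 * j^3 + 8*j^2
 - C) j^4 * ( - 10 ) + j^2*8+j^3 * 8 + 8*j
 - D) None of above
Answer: C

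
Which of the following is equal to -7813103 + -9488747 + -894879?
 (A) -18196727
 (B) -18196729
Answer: B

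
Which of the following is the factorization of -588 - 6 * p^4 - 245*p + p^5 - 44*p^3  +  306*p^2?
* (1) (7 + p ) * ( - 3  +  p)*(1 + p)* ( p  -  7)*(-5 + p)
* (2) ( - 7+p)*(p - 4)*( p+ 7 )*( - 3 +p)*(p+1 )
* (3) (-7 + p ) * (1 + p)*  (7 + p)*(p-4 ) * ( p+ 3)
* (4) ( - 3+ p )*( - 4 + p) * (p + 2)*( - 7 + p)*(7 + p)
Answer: 2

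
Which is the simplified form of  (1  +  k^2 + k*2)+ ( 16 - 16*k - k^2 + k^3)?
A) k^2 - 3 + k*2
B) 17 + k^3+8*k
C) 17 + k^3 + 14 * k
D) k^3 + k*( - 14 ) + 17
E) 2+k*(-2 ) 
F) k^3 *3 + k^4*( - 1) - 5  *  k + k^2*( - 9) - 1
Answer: D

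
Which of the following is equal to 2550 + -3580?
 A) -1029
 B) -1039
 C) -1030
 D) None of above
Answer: C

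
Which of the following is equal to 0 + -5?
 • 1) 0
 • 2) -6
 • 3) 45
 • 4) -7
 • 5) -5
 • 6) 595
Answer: 5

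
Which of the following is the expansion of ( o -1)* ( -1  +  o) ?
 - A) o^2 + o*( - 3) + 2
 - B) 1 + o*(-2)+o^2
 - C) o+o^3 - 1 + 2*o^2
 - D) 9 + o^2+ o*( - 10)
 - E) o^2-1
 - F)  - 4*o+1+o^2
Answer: B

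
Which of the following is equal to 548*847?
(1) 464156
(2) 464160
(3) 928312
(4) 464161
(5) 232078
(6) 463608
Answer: 1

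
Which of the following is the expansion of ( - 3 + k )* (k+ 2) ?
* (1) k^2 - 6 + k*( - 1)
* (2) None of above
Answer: 1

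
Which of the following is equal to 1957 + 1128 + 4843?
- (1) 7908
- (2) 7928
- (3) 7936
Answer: 2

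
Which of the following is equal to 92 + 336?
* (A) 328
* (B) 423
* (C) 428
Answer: C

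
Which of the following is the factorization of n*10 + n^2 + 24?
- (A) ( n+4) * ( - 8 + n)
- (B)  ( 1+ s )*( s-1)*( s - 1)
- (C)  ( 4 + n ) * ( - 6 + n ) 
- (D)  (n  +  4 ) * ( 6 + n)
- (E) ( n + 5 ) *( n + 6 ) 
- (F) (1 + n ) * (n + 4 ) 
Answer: D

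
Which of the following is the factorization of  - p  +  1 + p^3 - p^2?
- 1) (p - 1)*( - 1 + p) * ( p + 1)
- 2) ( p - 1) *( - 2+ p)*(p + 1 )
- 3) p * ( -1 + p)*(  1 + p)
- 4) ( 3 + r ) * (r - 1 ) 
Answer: 1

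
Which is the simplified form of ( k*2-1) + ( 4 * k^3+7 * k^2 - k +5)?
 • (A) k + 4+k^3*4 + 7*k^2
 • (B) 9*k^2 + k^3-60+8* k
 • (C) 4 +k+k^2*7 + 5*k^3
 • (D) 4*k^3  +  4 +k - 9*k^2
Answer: A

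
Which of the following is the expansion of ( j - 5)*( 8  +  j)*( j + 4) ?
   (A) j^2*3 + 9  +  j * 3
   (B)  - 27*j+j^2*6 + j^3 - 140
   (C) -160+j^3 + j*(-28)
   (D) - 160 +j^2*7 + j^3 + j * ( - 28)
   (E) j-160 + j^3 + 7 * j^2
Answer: D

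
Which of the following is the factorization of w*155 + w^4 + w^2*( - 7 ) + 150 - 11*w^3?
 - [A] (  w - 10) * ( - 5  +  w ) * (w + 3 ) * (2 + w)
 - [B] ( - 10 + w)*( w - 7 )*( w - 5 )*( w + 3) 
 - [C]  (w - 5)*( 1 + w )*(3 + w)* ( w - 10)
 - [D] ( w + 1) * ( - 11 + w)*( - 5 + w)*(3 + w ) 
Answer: C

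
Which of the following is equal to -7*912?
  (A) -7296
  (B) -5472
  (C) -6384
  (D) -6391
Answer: C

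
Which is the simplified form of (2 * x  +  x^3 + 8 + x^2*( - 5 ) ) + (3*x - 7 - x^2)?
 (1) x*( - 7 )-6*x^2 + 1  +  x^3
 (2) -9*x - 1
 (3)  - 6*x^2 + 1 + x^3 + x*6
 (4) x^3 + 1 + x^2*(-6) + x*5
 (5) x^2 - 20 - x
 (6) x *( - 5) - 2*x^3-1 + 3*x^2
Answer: 4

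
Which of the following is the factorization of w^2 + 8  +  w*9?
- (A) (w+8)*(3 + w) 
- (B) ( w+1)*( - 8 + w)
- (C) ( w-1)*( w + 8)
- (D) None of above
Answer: D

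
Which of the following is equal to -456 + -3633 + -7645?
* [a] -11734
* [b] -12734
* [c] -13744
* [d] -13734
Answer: a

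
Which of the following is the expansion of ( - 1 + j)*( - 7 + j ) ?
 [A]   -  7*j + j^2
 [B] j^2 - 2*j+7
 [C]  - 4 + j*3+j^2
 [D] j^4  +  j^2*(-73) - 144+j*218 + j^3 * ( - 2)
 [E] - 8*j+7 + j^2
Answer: E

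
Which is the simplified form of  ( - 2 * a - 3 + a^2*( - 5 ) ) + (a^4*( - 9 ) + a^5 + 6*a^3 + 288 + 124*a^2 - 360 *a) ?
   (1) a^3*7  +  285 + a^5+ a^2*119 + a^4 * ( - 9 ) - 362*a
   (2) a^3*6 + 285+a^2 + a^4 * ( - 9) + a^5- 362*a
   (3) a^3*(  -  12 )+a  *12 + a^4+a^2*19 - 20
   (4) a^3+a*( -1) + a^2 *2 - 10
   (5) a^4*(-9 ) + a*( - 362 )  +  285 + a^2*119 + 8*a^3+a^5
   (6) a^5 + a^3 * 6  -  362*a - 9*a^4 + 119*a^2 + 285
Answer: 6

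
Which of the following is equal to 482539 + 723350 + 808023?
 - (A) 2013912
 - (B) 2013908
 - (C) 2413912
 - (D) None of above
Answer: A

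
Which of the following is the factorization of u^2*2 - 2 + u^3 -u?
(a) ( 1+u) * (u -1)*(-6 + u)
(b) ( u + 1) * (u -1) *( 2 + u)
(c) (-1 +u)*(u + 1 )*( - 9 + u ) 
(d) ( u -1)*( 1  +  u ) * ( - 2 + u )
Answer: b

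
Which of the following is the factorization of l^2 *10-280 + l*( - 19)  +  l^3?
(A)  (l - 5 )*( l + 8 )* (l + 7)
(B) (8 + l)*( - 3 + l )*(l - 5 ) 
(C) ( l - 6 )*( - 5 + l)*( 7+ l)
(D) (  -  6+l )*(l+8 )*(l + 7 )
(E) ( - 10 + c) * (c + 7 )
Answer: A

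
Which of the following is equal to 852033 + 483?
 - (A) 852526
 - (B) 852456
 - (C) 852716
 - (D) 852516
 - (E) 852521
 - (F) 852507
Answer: D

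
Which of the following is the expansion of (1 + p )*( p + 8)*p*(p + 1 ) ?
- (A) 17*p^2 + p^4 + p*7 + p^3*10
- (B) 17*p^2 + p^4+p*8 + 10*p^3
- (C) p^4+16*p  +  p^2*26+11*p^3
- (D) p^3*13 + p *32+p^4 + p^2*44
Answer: B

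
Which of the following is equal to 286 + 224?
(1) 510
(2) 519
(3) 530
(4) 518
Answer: 1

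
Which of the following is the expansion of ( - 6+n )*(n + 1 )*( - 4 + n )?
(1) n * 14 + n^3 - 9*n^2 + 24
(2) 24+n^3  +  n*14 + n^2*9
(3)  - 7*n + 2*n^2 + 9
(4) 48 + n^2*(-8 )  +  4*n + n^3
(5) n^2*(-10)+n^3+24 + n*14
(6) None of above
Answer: 1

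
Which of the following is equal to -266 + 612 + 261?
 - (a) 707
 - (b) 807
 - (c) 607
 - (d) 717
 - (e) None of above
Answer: c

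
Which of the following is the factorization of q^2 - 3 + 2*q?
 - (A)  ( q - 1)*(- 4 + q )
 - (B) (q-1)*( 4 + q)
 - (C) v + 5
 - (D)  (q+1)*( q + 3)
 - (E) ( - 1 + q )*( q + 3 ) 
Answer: E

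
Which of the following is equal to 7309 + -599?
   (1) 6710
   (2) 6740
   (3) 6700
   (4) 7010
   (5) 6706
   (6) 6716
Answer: 1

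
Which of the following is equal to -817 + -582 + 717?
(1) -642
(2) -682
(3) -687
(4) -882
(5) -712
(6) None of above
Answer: 2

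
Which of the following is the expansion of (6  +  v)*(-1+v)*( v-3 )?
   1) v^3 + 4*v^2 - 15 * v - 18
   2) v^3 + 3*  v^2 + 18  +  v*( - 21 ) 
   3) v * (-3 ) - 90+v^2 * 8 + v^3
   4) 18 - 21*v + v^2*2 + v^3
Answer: 4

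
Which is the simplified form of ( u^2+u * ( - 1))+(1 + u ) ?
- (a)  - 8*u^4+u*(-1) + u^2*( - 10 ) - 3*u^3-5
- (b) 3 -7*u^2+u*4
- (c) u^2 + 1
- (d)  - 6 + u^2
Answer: c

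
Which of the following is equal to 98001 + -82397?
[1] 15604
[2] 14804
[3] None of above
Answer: 1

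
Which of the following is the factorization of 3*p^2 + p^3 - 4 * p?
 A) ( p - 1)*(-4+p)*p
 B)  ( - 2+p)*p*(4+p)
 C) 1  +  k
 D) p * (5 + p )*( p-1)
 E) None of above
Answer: E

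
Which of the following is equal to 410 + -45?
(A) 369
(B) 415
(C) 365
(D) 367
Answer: C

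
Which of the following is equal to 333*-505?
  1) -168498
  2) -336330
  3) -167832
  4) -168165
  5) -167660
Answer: 4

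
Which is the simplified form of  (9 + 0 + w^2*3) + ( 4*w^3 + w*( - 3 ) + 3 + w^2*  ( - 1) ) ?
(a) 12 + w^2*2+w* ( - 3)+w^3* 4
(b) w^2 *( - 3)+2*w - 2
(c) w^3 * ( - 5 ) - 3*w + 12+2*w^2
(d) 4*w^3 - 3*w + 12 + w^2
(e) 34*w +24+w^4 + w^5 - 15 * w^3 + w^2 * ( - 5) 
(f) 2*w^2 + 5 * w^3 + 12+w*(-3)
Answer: a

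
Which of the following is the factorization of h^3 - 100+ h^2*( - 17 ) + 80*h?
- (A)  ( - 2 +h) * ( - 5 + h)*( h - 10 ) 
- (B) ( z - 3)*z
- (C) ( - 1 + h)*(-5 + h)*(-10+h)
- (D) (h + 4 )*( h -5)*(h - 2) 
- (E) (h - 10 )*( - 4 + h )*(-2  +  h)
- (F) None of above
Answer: A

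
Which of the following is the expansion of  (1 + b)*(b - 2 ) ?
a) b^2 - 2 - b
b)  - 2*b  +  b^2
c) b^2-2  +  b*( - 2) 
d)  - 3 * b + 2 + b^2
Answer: a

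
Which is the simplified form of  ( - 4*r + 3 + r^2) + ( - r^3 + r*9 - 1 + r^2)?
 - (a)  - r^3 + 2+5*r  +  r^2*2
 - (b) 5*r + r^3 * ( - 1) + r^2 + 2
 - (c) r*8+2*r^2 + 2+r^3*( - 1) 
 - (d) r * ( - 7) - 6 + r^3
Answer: a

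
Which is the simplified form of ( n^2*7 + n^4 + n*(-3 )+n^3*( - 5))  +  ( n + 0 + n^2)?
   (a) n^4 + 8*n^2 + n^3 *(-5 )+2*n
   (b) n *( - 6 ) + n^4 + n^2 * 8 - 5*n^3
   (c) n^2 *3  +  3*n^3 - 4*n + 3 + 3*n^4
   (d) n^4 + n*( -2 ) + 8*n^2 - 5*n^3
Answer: d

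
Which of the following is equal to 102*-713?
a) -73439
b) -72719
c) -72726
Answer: c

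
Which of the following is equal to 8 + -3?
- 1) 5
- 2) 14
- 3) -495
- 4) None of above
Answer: 1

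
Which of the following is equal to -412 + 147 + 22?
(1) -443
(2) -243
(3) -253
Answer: 2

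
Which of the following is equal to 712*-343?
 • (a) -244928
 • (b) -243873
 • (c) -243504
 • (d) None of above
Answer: d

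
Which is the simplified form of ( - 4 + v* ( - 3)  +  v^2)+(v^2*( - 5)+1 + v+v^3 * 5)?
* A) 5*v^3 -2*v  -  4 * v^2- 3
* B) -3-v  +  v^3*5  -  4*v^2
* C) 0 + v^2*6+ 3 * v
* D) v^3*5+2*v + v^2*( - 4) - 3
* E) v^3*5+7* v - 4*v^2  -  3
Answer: A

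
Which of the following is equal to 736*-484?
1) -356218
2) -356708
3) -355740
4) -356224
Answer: 4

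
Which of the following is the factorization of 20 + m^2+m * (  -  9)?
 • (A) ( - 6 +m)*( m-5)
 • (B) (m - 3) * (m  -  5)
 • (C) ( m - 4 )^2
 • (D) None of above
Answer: D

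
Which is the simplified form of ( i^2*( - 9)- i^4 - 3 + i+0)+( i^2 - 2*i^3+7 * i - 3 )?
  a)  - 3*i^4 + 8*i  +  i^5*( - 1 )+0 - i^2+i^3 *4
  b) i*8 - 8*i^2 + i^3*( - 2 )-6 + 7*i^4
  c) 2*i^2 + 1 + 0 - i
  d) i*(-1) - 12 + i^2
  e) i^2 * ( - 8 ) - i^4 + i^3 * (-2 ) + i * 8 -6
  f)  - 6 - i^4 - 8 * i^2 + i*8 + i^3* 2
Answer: e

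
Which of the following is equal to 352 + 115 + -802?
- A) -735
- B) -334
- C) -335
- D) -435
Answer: C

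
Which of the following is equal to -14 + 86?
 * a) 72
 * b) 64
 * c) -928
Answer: a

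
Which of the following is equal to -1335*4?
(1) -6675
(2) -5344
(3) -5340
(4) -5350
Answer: 3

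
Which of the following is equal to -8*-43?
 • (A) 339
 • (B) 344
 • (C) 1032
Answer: B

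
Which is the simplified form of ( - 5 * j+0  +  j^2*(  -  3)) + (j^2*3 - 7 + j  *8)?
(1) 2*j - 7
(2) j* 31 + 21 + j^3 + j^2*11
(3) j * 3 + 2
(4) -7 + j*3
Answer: 4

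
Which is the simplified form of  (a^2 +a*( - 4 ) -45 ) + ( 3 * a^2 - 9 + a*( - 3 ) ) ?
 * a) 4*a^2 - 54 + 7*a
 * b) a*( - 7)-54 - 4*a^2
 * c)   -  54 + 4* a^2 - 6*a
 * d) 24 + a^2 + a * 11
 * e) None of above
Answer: e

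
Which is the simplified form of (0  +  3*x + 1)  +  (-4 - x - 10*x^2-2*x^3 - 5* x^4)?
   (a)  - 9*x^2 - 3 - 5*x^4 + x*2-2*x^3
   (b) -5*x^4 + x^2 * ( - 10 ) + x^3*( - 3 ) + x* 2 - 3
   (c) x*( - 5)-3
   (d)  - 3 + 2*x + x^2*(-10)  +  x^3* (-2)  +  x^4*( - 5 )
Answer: d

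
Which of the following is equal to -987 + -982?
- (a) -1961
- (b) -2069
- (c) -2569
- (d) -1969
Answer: d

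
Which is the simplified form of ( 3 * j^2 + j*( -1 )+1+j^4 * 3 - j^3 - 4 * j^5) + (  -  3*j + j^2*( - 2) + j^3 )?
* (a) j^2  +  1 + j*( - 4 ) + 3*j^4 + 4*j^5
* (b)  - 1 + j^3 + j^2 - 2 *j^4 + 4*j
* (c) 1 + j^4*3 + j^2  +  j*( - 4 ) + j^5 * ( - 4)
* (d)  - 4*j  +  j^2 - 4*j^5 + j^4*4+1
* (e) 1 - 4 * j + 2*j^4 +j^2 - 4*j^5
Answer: c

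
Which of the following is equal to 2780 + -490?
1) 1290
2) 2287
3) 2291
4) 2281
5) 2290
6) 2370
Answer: 5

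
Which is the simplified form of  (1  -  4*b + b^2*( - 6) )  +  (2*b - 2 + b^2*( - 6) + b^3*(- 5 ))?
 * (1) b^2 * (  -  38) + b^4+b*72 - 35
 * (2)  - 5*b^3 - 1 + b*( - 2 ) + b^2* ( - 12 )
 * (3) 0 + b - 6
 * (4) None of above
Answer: 2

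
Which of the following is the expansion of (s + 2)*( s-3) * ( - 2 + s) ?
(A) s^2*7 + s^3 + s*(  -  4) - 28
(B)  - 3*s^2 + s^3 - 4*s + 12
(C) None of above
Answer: B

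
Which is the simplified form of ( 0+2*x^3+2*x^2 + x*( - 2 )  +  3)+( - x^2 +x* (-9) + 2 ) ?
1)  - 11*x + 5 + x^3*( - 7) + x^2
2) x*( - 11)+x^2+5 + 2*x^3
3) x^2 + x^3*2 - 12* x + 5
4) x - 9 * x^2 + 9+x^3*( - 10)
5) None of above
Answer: 2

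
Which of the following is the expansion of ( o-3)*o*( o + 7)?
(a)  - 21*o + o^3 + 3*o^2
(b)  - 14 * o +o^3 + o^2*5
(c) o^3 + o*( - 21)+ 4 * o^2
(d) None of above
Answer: c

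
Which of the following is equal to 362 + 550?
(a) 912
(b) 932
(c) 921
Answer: a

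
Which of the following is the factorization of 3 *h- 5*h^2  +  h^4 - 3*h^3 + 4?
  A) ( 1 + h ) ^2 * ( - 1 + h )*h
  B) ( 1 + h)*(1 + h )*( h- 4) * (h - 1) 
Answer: B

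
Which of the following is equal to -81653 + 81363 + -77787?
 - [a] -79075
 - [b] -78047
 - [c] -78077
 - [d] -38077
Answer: c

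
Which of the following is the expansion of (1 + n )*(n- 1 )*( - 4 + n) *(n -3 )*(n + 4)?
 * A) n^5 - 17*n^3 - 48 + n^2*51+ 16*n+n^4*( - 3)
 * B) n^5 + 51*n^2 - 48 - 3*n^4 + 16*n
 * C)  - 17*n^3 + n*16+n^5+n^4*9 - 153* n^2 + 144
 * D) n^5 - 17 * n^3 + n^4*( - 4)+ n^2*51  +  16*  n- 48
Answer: A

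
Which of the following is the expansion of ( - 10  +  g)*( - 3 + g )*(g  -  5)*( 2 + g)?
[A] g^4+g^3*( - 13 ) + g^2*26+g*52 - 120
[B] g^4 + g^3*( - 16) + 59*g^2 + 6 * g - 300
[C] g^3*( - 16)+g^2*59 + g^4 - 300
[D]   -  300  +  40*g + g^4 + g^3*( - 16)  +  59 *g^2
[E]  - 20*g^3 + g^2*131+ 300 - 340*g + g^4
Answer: D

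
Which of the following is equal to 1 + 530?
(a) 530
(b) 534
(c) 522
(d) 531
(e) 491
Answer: d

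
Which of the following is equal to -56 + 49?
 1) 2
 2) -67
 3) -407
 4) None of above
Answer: 4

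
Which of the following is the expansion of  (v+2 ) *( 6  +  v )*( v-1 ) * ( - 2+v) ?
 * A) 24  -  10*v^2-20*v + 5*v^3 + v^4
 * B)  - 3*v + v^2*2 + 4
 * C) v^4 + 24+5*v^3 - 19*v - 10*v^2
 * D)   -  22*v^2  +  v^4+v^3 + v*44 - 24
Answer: A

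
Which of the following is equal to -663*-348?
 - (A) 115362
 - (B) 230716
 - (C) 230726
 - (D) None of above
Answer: D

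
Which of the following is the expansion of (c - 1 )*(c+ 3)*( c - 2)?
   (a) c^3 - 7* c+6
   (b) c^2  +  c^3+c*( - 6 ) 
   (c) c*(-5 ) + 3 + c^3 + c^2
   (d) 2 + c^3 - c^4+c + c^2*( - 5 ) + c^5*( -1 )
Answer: a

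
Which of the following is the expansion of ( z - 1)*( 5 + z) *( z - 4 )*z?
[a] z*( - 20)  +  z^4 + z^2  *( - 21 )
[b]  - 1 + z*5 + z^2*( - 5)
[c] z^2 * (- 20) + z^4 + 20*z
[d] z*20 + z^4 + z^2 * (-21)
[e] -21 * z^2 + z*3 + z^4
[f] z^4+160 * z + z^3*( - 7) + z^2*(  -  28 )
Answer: d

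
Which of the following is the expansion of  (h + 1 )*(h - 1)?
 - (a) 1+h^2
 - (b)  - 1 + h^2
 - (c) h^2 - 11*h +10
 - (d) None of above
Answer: b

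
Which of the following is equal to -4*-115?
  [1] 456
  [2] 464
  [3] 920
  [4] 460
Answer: 4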